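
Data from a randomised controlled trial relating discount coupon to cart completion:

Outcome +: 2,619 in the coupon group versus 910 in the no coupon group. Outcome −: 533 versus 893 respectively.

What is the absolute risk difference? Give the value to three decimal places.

0.326

From the description: a = 2619, b = 533, c = 910, d = 893.
Risk in exposed = 2619/3152 = 0.830901; risk in unexposed = 910/1803 = 0.504714.
Risk difference = 0.830901 − 0.504714 = 0.326187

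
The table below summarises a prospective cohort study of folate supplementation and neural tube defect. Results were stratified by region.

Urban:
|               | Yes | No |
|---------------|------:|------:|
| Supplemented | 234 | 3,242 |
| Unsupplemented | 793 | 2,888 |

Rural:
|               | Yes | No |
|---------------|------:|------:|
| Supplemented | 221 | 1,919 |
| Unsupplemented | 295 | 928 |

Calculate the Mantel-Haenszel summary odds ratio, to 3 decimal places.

OR_MH = Σ(aᵢdᵢ/nᵢ) / Σ(bᵢcᵢ/nᵢ), where nᵢ is the stratum total.
Stratum 1 (Urban): n = 7157; a·d/n = 234·2888/7157 = 94.4239; b·c/n = 3242·793/7157 = 359.2156
Stratum 2 (Rural): n = 3363; a·d/n = 221·928/3363 = 60.9836; b·c/n = 1919·295/3363 = 168.3333
OR_MH = (94.4239 + 60.9836) / (359.2156 + 168.3333) = 155.4076 / 527.5489 = 0.29458

0.295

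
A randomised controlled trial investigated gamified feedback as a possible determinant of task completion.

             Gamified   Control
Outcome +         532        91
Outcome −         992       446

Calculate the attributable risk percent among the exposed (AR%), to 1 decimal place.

Reading the table with exposure as columns: a = 532 (Gamified, case), b = 992 (Gamified, non-case), c = 91 (Control, case), d = 446.
Risk in exposed = 532/1524 = 0.34908; risk in unexposed = 91/537 = 0.16946.
RR = 0.34908/0.16946 = 2.05996
AR% = (RR − 1)/RR × 100 = (2.05996 − 1)/2.05996 × 100 = 51.4555%

51.5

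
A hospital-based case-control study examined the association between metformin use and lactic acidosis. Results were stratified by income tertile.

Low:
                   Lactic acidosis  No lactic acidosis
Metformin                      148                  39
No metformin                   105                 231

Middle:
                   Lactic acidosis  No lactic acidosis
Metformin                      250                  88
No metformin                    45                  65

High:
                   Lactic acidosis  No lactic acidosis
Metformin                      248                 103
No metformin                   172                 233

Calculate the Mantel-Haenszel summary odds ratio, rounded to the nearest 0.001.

OR_MH = Σ(aᵢdᵢ/nᵢ) / Σ(bᵢcᵢ/nᵢ), where nᵢ is the stratum total.
Stratum 1 (Low): n = 523; a·d/n = 148·231/523 = 65.3690; b·c/n = 39·105/523 = 7.8298
Stratum 2 (Middle): n = 448; a·d/n = 250·65/448 = 36.2723; b·c/n = 88·45/448 = 8.8393
Stratum 3 (High): n = 756; a·d/n = 248·233/756 = 76.4339; b·c/n = 103·172/756 = 23.4339
OR_MH = (65.3690 + 36.2723 + 76.4339) / (7.8298 + 8.8393 + 23.4339) = 178.0752 / 40.1030 = 4.44045

4.440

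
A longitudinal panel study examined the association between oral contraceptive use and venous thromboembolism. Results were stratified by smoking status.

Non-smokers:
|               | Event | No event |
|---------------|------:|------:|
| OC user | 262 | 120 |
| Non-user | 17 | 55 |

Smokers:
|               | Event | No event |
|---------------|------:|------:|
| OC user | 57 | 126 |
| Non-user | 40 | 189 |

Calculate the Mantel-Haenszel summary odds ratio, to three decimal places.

OR_MH = Σ(aᵢdᵢ/nᵢ) / Σ(bᵢcᵢ/nᵢ), where nᵢ is the stratum total.
Stratum 1 (Non-smokers): n = 454; a·d/n = 262·55/454 = 31.7401; b·c/n = 120·17/454 = 4.4934
Stratum 2 (Smokers): n = 412; a·d/n = 57·189/412 = 26.1481; b·c/n = 126·40/412 = 12.2330
OR_MH = (31.7401 + 26.1481) / (4.4934 + 12.2330) = 57.8881 / 16.7264 = 3.46088

3.461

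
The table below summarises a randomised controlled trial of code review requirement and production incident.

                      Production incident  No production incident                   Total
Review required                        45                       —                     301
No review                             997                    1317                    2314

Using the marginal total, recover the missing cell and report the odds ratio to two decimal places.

0.23

The missing cell is in the exposed row: 301 − 45 = 256.
So a = 45, b = 256, c = 997, d = 1317.
OR = (a·d)/(b·c) = (45 × 1317) / (256 × 997) = 59265 / 255232 = 0.23220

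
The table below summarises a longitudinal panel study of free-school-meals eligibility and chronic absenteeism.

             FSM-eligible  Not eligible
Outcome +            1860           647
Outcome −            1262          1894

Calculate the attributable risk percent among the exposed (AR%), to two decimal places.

57.26

Reading the table with exposure as columns: a = 1860 (FSM-eligible, case), b = 1262 (FSM-eligible, non-case), c = 647 (Not eligible, case), d = 1894.
Risk in exposed = 1860/3122 = 0.59577; risk in unexposed = 647/2541 = 0.25462.
RR = 0.59577/0.25462 = 2.33981
AR% = (RR − 1)/RR × 100 = (2.33981 − 1)/2.33981 × 100 = 57.2615%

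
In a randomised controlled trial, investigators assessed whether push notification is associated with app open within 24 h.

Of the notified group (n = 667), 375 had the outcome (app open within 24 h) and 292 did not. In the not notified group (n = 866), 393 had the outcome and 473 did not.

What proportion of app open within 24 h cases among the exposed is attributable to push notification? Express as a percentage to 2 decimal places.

19.28

From the description: a = 375, b = 292, c = 393, d = 473.
Risk in exposed = 375/667 = 0.56222; risk in unexposed = 393/866 = 0.45381.
RR = 0.56222/0.45381 = 1.23888
AR% = (RR − 1)/RR × 100 = (1.23888 − 1)/1.23888 × 100 = 19.2822%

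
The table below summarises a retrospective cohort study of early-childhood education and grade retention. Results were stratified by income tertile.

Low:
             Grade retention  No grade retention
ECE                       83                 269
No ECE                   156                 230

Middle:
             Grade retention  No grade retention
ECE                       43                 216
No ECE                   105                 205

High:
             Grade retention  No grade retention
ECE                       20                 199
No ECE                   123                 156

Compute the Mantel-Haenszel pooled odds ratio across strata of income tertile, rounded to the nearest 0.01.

OR_MH = Σ(aᵢdᵢ/nᵢ) / Σ(bᵢcᵢ/nᵢ), where nᵢ is the stratum total.
Stratum 1 (Low): n = 738; a·d/n = 83·230/738 = 25.8672; b·c/n = 269·156/738 = 56.8618
Stratum 2 (Middle): n = 569; a·d/n = 43·205/569 = 15.4921; b·c/n = 216·105/569 = 39.8594
Stratum 3 (High): n = 498; a·d/n = 20·156/498 = 6.2651; b·c/n = 199·123/498 = 49.1506
OR_MH = (25.8672 + 15.4921 + 6.2651) / (56.8618 + 39.8594 + 49.1506) = 47.6244 / 145.8718 = 0.32648

0.33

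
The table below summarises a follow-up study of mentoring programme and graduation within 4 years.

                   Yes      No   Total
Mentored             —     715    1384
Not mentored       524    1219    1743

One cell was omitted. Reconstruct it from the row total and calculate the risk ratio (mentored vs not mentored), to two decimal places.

1.61

The missing cell is in the exposed row: 1384 − 715 = 669.
So a = 669, b = 715, c = 524, d = 1219.
RR = [a/(a+b)] / [c/(c+d)] = (669/1384) / (524/1743) = 0.48338/0.30063 = 1.60789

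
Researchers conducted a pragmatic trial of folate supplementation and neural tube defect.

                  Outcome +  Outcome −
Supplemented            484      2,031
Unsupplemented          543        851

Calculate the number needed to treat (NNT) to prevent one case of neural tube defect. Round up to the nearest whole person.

Risk in treated group = 484/2515 = 0.19245; risk in control = 543/1394 = 0.38953.
Absolute risk reduction = 0.38953 − 0.19245 = 0.19708
NNT = 1 / ARR = 1 / 0.19708 = 5.074 → round up → 6

6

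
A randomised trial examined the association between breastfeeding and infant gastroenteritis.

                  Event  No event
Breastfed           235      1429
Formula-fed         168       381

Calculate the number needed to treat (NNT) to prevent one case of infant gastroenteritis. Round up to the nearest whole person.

7

Risk in treated group = 235/1664 = 0.14123; risk in control = 168/549 = 0.30601.
Absolute risk reduction = 0.30601 − 0.14123 = 0.16478
NNT = 1 / ARR = 1 / 0.16478 = 6.069 → round up → 7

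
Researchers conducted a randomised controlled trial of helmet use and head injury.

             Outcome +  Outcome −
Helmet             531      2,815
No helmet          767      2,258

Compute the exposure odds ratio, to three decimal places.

Cells: a = 531, b = 2815, c = 767, d = 2258.
OR = (a·d)/(b·c) = (531 × 2258) / (2815 × 767) = 1198998 / 2159105 = 0.55532
Exposure is associated with lower odds of head injury (OR = 0.56 < 1).

0.555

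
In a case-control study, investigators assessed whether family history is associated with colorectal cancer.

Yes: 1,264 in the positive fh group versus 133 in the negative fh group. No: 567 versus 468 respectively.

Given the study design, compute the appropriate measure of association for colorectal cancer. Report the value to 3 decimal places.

From the description: a = 1264, b = 567, c = 133, d = 468.
This is a case-control study: participants were sampled on outcome status, so risks in the source population cannot be estimated directly — relative risk is not valid here. The odds ratio is the appropriate measure.
OR = (a·d)/(b·c) = (1264 × 468) / (567 × 133) = 591552 / 75411 = 7.84437

7.844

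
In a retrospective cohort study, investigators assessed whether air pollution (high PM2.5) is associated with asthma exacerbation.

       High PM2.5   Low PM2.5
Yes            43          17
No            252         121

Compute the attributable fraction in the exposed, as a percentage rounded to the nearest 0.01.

15.49

Reading the table with exposure as columns: a = 43 (High PM2.5, case), b = 252 (High PM2.5, non-case), c = 17 (Low PM2.5, case), d = 121.
Risk in exposed = 43/295 = 0.14576; risk in unexposed = 17/138 = 0.12319.
RR = 0.14576/0.12319 = 1.18325
AR% = (RR − 1)/RR × 100 = (1.18325 − 1)/1.18325 × 100 = 15.4870%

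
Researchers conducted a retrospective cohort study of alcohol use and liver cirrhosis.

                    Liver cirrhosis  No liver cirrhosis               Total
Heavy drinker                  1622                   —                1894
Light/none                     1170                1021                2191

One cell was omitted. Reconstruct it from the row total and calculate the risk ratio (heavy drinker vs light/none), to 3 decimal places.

1.604

The missing cell is in the exposed row: 1894 − 1622 = 272.
So a = 1622, b = 272, c = 1170, d = 1021.
RR = [a/(a+b)] / [c/(c+d)] = (1622/1894) / (1170/2191) = 0.85639/0.53400 = 1.60372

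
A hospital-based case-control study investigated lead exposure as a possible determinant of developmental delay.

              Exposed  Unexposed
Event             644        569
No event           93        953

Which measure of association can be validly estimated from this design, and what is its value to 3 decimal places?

Reading the table with exposure as columns: a = 644 (Exposed, case), b = 93 (Exposed, non-case), c = 569 (Unexposed, case), d = 953.
This is a hospital-based case-control study: participants were sampled on outcome status, so risks in the source population cannot be estimated directly — relative risk is not valid here. The odds ratio is the appropriate measure.
OR = (a·d)/(b·c) = (644 × 953) / (93 × 569) = 613732 / 52917 = 11.59801

11.598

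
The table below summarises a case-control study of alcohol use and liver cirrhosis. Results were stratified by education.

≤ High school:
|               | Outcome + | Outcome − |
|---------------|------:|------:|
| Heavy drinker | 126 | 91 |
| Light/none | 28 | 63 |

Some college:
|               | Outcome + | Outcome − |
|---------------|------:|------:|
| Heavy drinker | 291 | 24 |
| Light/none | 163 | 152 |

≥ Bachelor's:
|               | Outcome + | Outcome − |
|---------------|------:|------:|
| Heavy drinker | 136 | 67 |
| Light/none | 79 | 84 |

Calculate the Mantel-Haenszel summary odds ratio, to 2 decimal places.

OR_MH = Σ(aᵢdᵢ/nᵢ) / Σ(bᵢcᵢ/nᵢ), where nᵢ is the stratum total.
Stratum 1 (≤ High school): n = 308; a·d/n = 126·63/308 = 25.7727; b·c/n = 91·28/308 = 8.2727
Stratum 2 (Some college): n = 630; a·d/n = 291·152/630 = 70.2095; b·c/n = 24·163/630 = 6.2095
Stratum 3 (≥ Bachelor's): n = 366; a·d/n = 136·84/366 = 31.2131; b·c/n = 67·79/366 = 14.4617
OR_MH = (25.7727 + 70.2095 + 31.2131) / (8.2727 + 6.2095 + 14.4617) = 127.1954 / 28.9440 = 4.39453

4.39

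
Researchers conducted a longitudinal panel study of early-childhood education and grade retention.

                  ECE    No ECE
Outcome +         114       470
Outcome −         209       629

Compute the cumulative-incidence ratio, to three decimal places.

0.825

Reading the table with exposure as columns: a = 114 (ECE, case), b = 209 (ECE, non-case), c = 470 (No ECE, case), d = 629.
Risk in exposed = 114/323 = 0.35294; risk in unexposed = 470/1099 = 0.42766.
RR = 0.35294 / 0.42766 = 0.82528
The risk is 17% lower among the exposed than among the unexposed.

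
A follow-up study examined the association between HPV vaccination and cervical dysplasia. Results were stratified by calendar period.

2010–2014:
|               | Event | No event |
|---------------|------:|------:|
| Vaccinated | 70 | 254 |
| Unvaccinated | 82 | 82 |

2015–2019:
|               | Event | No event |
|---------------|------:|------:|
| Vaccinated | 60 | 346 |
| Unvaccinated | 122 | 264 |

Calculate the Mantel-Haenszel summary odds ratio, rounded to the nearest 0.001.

OR_MH = Σ(aᵢdᵢ/nᵢ) / Σ(bᵢcᵢ/nᵢ), where nᵢ is the stratum total.
Stratum 1 (2010–2014): n = 488; a·d/n = 70·82/488 = 11.7623; b·c/n = 254·82/488 = 42.6803
Stratum 2 (2015–2019): n = 792; a·d/n = 60·264/792 = 20.0000; b·c/n = 346·122/792 = 53.2980
OR_MH = (11.7623 + 20.0000) / (42.6803 + 53.2980) = 31.7623 / 95.9783 = 0.33093

0.331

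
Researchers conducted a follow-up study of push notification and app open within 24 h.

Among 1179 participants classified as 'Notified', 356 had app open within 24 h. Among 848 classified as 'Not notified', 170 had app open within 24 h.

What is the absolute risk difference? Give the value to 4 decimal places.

0.1015

From the description: a = 356, b = 823, c = 170, d = 678.
Risk in exposed = 356/1179 = 0.301951; risk in unexposed = 170/848 = 0.200472.
Risk difference = 0.301951 − 0.200472 = 0.101479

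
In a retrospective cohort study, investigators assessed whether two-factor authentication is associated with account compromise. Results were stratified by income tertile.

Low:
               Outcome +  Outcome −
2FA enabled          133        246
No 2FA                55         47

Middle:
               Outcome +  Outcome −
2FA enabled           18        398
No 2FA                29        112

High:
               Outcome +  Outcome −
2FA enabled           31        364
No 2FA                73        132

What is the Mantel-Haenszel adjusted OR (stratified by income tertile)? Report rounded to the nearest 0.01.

OR_MH = Σ(aᵢdᵢ/nᵢ) / Σ(bᵢcᵢ/nᵢ), where nᵢ is the stratum total.
Stratum 1 (Low): n = 481; a·d/n = 133·47/481 = 12.9958; b·c/n = 246·55/481 = 28.1289
Stratum 2 (Middle): n = 557; a·d/n = 18·112/557 = 3.6194; b·c/n = 398·29/557 = 20.7217
Stratum 3 (High): n = 600; a·d/n = 31·132/600 = 6.8200; b·c/n = 364·73/600 = 44.2867
OR_MH = (12.9958 + 3.6194 + 6.8200) / (28.1289 + 20.7217 + 44.2867) = 23.4352 / 93.1373 = 0.25162

0.25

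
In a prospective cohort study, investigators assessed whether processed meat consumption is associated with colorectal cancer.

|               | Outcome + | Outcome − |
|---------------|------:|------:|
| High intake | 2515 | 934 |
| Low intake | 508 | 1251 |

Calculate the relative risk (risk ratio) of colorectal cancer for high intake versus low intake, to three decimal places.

2.525

Cells: a = 2515, b = 934, c = 508, d = 1251.
Risk in exposed = 2515/3449 = 0.72920; risk in unexposed = 508/1759 = 0.28880.
RR = 0.72920 / 0.28880 = 2.52492
The risk among the exposed is 2.52 times that among the unexposed.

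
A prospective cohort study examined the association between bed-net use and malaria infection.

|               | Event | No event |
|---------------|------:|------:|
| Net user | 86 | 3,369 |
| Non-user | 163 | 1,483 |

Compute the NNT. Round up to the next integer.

14

Risk in treated group = 86/3455 = 0.02489; risk in control = 163/1646 = 0.09903.
Absolute risk reduction = 0.09903 − 0.02489 = 0.07414
NNT = 1 / ARR = 1 / 0.07414 = 13.489 → round up → 14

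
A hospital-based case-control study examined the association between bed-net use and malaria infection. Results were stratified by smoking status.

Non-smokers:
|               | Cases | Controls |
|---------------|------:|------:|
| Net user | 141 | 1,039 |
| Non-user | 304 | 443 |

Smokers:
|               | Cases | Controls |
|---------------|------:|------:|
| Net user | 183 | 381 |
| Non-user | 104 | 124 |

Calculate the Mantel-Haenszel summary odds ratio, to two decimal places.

OR_MH = Σ(aᵢdᵢ/nᵢ) / Σ(bᵢcᵢ/nᵢ), where nᵢ is the stratum total.
Stratum 1 (Non-smokers): n = 1927; a·d/n = 141·443/1927 = 32.4146; b·c/n = 1039·304/1927 = 163.9107
Stratum 2 (Smokers): n = 792; a·d/n = 183·124/792 = 28.6515; b·c/n = 381·104/792 = 50.0303
OR_MH = (32.4146 + 28.6515) / (163.9107 + 50.0303) = 61.0661 / 213.9410 = 0.28543

0.29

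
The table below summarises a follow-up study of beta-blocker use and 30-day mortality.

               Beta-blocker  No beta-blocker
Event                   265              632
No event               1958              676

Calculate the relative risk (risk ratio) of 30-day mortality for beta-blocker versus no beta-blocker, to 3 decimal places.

0.247

Reading the table with exposure as columns: a = 265 (Beta-blocker, case), b = 1958 (Beta-blocker, non-case), c = 632 (No beta-blocker, case), d = 676.
Risk in exposed = 265/2223 = 0.11921; risk in unexposed = 632/1308 = 0.48318.
RR = 0.11921 / 0.48318 = 0.24672
The risk is 75% lower among the exposed than among the unexposed.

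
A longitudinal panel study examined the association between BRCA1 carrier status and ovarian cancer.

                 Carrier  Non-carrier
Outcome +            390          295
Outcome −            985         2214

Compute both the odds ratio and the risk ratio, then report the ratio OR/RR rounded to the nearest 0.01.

1.23

Reading the table with exposure as columns: a = 390 (Carrier, case), b = 985 (Carrier, non-case), c = 295 (Non-carrier, case), d = 2214.
OR = (390·2214)/(985·295) = 863460/290575 = 2.97156
Risk in exposed = 390/1375 = 0.28364; risk in unexposed = 295/2509 = 0.11758; RR = 2.41235
OR/RR = 2.97156 / 2.41235 = 1.23181
The outcome is not rare, so the OR lies further from 1 than the RR.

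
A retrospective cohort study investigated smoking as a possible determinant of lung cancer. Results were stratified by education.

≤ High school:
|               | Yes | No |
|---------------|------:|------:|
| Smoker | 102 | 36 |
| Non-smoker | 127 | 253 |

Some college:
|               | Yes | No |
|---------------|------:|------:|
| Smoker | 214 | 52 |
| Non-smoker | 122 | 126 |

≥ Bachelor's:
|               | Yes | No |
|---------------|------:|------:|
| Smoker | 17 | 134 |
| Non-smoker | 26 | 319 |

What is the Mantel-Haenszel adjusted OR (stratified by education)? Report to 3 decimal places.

OR_MH = Σ(aᵢdᵢ/nᵢ) / Σ(bᵢcᵢ/nᵢ), where nᵢ is the stratum total.
Stratum 1 (≤ High school): n = 518; a·d/n = 102·253/518 = 49.8185; b·c/n = 36·127/518 = 8.8263
Stratum 2 (Some college): n = 514; a·d/n = 214·126/514 = 52.4591; b·c/n = 52·122/514 = 12.3424
Stratum 3 (≥ Bachelor's): n = 496; a·d/n = 17·319/496 = 10.9335; b·c/n = 134·26/496 = 7.0242
OR_MH = (49.8185 + 52.4591 + 10.9335) / (8.8263 + 12.3424 + 7.0242) = 113.2111 / 28.1929 = 4.01560

4.016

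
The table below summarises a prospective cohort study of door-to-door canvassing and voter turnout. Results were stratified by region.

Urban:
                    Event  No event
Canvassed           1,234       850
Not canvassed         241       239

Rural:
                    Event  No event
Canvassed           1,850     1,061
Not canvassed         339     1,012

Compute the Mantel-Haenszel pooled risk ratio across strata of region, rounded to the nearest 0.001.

1.912

RR_MH = Σ(aᵢ·n₀ᵢ/nᵢ) / Σ(cᵢ·n₁ᵢ/nᵢ), with n₁ᵢ = aᵢ+bᵢ (exposed), n₀ᵢ = cᵢ+dᵢ (unexposed), nᵢ = n₁ᵢ+n₀ᵢ.
Stratum 1 (Urban): n₁ = 2084, n₀ = 480, n = 2564; a·n₀/n = 1234·480/2564 = 231.0140; c·n₁/n = 241·2084/2564 = 195.8830
Stratum 2 (Rural): n₁ = 2911, n₀ = 1351, n = 4262; a·n₀/n = 1850·1351/4262 = 586.4266; c·n₁/n = 339·2911/4262 = 231.5413
RR_MH = (231.0140 + 586.4266) / (195.8830 + 231.5413) = 817.4406 / 427.4243 = 1.91248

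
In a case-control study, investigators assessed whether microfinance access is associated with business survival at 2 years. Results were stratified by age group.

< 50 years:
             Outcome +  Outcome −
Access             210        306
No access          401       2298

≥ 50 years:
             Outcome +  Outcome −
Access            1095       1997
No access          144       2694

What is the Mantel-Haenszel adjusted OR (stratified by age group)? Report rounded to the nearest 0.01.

OR_MH = Σ(aᵢdᵢ/nᵢ) / Σ(bᵢcᵢ/nᵢ), where nᵢ is the stratum total.
Stratum 1 (< 50 years): n = 3215; a·d/n = 210·2298/3215 = 150.1026; b·c/n = 306·401/3215 = 38.1667
Stratum 2 (≥ 50 years): n = 5930; a·d/n = 1095·2694/5930 = 497.4587; b·c/n = 1997·144/5930 = 48.4938
OR_MH = (150.1026 + 497.4587) / (38.1667 + 48.4938) = 647.5613 / 86.6605 = 7.47239

7.47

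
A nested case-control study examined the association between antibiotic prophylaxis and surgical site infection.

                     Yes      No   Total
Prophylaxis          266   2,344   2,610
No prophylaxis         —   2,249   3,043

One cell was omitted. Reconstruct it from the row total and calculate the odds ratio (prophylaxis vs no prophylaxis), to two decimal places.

The missing cell is in the unexposed row: 3043 − 2249 = 794.
So a = 266, b = 2344, c = 794, d = 2249.
OR = (a·d)/(b·c) = (266 × 2249) / (2344 × 794) = 598234 / 1861136 = 0.32143

0.32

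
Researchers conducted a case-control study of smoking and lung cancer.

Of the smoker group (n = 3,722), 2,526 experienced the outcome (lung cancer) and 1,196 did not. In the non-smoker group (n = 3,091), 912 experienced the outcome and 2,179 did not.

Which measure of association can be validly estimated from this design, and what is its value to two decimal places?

From the description: a = 2526, b = 1196, c = 912, d = 2179.
This is a case-control study: participants were sampled on outcome status, so risks in the source population cannot be estimated directly — relative risk is not valid here. The odds ratio is the appropriate measure.
OR = (a·d)/(b·c) = (2526 × 2179) / (1196 × 912) = 5504154 / 1090752 = 5.04620

5.05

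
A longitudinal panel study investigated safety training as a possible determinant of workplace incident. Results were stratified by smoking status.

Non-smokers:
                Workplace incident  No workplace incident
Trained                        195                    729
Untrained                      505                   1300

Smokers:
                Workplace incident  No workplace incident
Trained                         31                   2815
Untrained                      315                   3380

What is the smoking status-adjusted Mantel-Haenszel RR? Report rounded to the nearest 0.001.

RR_MH = Σ(aᵢ·n₀ᵢ/nᵢ) / Σ(cᵢ·n₁ᵢ/nᵢ), with n₁ᵢ = aᵢ+bᵢ (exposed), n₀ᵢ = cᵢ+dᵢ (unexposed), nᵢ = n₁ᵢ+n₀ᵢ.
Stratum 1 (Non-smokers): n₁ = 924, n₀ = 1805, n = 2729; a·n₀/n = 195·1805/2729 = 128.9758; c·n₁/n = 505·924/2729 = 170.9857
Stratum 2 (Smokers): n₁ = 2846, n₀ = 3695, n = 6541; a·n₀/n = 31·3695/6541 = 17.5118; c·n₁/n = 315·2846/6541 = 137.0570
RR_MH = (128.9758 + 17.5118) / (170.9857 + 137.0570) = 146.4877 / 308.0427 = 0.47554

0.476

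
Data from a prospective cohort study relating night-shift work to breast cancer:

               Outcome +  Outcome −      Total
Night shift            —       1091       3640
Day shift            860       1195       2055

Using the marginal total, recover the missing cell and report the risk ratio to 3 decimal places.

The missing cell is in the exposed row: 3640 − 1091 = 2549.
So a = 2549, b = 1091, c = 860, d = 1195.
RR = [a/(a+b)] / [c/(c+d)] = (2549/3640) / (860/2055) = 0.70027/0.41849 = 1.67333

1.673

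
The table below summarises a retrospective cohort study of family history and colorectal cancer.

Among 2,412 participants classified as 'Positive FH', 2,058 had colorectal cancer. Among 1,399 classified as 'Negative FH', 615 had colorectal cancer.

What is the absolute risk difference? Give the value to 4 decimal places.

From the description: a = 2058, b = 354, c = 615, d = 784.
Risk in exposed = 2058/2412 = 0.853234; risk in unexposed = 615/1399 = 0.439600.
Risk difference = 0.853234 − 0.439600 = 0.413634

0.4136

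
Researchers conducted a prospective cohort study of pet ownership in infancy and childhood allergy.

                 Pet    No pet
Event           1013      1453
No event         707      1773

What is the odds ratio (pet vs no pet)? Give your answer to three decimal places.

Reading the table with exposure as columns: a = 1013 (Pet, case), b = 707 (Pet, non-case), c = 1453 (No pet, case), d = 1773.
OR = (a·d)/(b·c) = (1013 × 1773) / (707 × 1453) = 1796049 / 1027271 = 1.74837
The odds of childhood allergy are about 1.75 times as high in the pet group.

1.748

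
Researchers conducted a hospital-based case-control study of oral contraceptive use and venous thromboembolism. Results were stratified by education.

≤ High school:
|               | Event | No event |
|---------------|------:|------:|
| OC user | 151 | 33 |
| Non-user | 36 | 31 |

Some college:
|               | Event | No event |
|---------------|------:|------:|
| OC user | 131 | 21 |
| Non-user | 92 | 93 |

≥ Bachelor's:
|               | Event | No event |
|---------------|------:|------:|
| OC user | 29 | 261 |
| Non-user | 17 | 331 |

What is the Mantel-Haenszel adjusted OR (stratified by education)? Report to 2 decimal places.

4.01

OR_MH = Σ(aᵢdᵢ/nᵢ) / Σ(bᵢcᵢ/nᵢ), where nᵢ is the stratum total.
Stratum 1 (≤ High school): n = 251; a·d/n = 151·31/251 = 18.6494; b·c/n = 33·36/251 = 4.7331
Stratum 2 (Some college): n = 337; a·d/n = 131·93/337 = 36.1513; b·c/n = 21·92/337 = 5.7329
Stratum 3 (≥ Bachelor's): n = 638; a·d/n = 29·331/638 = 15.0455; b·c/n = 261·17/638 = 6.9545
OR_MH = (18.6494 + 36.1513 + 15.0455) / (4.7331 + 5.7329 + 6.9545) = 69.8462 / 17.4206 = 4.00941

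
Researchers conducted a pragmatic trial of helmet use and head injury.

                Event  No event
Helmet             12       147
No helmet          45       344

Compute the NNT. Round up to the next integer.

Risk in treated group = 12/159 = 0.07547; risk in control = 45/389 = 0.11568.
Absolute risk reduction = 0.11568 − 0.07547 = 0.04021
NNT = 1 / ARR = 1 / 0.04021 = 24.870 → round up → 25

25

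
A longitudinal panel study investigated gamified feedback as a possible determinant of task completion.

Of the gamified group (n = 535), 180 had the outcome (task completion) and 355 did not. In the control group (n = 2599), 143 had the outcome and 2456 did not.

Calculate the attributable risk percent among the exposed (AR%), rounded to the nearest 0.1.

83.6

From the description: a = 180, b = 355, c = 143, d = 2456.
Risk in exposed = 180/535 = 0.33645; risk in unexposed = 143/2599 = 0.05502.
RR = 0.33645/0.05502 = 6.11489
AR% = (RR − 1)/RR × 100 = (6.11489 − 1)/6.11489 × 100 = 83.6465%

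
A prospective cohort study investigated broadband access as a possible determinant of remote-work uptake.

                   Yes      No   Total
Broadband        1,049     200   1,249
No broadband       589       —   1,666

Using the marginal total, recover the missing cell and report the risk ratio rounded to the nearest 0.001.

The missing cell is in the unexposed row: 1666 − 589 = 1077.
So a = 1049, b = 200, c = 589, d = 1077.
RR = [a/(a+b)] / [c/(c+d)] = (1049/1249) / (589/1666) = 0.83987/0.35354 = 2.37560

2.376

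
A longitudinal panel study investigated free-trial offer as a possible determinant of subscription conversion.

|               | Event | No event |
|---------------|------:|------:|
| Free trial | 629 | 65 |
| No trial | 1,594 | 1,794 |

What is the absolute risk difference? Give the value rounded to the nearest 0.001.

Cells: a = 629, b = 65, c = 1594, d = 1794.
Risk in exposed = 629/694 = 0.906340; risk in unexposed = 1594/3388 = 0.470484.
Risk difference = 0.906340 − 0.470484 = 0.435856

0.436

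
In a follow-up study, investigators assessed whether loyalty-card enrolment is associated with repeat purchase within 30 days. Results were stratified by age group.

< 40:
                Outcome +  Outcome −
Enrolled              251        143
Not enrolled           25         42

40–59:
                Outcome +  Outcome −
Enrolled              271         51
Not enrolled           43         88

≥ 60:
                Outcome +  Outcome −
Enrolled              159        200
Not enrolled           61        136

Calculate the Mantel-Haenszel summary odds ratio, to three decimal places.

3.312

OR_MH = Σ(aᵢdᵢ/nᵢ) / Σ(bᵢcᵢ/nᵢ), where nᵢ is the stratum total.
Stratum 1 (< 40): n = 461; a·d/n = 251·42/461 = 22.8677; b·c/n = 143·25/461 = 7.7549
Stratum 2 (40–59): n = 453; a·d/n = 271·88/453 = 52.6446; b·c/n = 51·43/453 = 4.8411
Stratum 3 (≥ 60): n = 556; a·d/n = 159·136/556 = 38.8921; b·c/n = 200·61/556 = 21.9424
OR_MH = (22.8677 + 52.6446 + 38.8921) / (7.7549 + 4.8411 + 21.9424) = 114.4044 / 34.5384 = 3.31238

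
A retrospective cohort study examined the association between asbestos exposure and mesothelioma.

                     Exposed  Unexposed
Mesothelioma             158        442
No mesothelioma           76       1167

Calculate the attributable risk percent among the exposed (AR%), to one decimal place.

Reading the table with exposure as columns: a = 158 (Exposed, case), b = 76 (Exposed, non-case), c = 442 (Unexposed, case), d = 1167.
Risk in exposed = 158/234 = 0.67521; risk in unexposed = 442/1609 = 0.27470.
RR = 0.67521/0.27470 = 2.45796
AR% = (RR − 1)/RR × 100 = (2.45796 − 1)/2.45796 × 100 = 59.3159%

59.3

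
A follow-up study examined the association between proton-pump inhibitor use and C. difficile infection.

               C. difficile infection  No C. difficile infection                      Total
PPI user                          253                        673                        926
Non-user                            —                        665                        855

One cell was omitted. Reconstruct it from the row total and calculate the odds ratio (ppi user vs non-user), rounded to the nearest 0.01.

1.32

The missing cell is in the unexposed row: 855 − 665 = 190.
So a = 253, b = 673, c = 190, d = 665.
OR = (a·d)/(b·c) = (253 × 665) / (673 × 190) = 168245 / 127870 = 1.31575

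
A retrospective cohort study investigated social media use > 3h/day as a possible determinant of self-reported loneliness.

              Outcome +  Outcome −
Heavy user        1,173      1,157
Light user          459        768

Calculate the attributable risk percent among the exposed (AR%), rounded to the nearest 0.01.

25.69

Cells: a = 1173, b = 1157, c = 459, d = 768.
Risk in exposed = 1173/2330 = 0.50343; risk in unexposed = 459/1227 = 0.37408.
RR = 0.50343/0.37408 = 1.34578
AR% = (RR − 1)/RR × 100 = (1.34578 − 1)/1.34578 × 100 = 25.6936%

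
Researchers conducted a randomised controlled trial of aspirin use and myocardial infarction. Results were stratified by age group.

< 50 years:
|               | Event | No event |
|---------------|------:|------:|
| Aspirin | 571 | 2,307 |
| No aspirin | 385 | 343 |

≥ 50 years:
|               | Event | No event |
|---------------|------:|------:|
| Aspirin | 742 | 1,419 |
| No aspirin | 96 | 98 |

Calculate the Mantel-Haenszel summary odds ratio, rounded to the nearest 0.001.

0.280

OR_MH = Σ(aᵢdᵢ/nᵢ) / Σ(bᵢcᵢ/nᵢ), where nᵢ is the stratum total.
Stratum 1 (< 50 years): n = 3606; a·d/n = 571·343/3606 = 54.3131; b·c/n = 2307·385/3606 = 246.3103
Stratum 2 (≥ 50 years): n = 2355; a·d/n = 742·98/2355 = 30.8773; b·c/n = 1419·96/2355 = 57.8446
OR_MH = (54.3131 + 30.8773) / (246.3103 + 57.8446) = 85.1904 / 304.1549 = 0.28009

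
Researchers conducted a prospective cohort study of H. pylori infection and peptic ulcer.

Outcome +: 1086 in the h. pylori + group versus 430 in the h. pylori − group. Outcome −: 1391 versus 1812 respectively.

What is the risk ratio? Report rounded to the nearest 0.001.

From the description: a = 1086, b = 1391, c = 430, d = 1812.
Risk in exposed = 1086/2477 = 0.43843; risk in unexposed = 430/2242 = 0.19179.
RR = 0.43843 / 0.19179 = 2.28597
The risk among the exposed is 2.29 times that among the unexposed.

2.286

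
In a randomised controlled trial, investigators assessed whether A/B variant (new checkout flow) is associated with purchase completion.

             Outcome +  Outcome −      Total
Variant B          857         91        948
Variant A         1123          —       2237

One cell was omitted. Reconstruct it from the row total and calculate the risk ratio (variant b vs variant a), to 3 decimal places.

The missing cell is in the unexposed row: 2237 − 1123 = 1114.
So a = 857, b = 91, c = 1123, d = 1114.
RR = [a/(a+b)] / [c/(c+d)] = (857/948) / (1123/2237) = 0.90401/0.50201 = 1.80077

1.801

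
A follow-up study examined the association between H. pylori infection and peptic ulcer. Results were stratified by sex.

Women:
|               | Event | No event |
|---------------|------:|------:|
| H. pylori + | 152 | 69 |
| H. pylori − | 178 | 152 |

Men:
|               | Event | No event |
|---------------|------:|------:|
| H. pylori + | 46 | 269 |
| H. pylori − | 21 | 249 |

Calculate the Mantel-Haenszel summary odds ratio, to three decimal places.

1.925

OR_MH = Σ(aᵢdᵢ/nᵢ) / Σ(bᵢcᵢ/nᵢ), where nᵢ is the stratum total.
Stratum 1 (Women): n = 551; a·d/n = 152·152/551 = 41.9310; b·c/n = 69·178/551 = 22.2904
Stratum 2 (Men): n = 585; a·d/n = 46·249/585 = 19.5795; b·c/n = 269·21/585 = 9.6564
OR_MH = (41.9310 + 19.5795) / (22.2904 + 9.6564) = 61.5105 / 31.9468 = 1.92541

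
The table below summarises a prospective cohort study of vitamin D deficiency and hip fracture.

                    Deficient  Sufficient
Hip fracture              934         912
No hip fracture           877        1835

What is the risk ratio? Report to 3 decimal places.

Reading the table with exposure as columns: a = 934 (Deficient, case), b = 877 (Deficient, non-case), c = 912 (Sufficient, case), d = 1835.
Risk in exposed = 934/1811 = 0.51574; risk in unexposed = 912/2747 = 0.33200.
RR = 0.51574 / 0.33200 = 1.55343
The risk among the exposed is 1.55 times that among the unexposed.

1.553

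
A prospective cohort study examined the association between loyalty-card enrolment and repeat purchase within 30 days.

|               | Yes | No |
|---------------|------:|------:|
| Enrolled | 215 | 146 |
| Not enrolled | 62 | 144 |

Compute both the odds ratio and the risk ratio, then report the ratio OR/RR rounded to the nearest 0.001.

1.728

Cells: a = 215, b = 146, c = 62, d = 144.
OR = (215·144)/(146·62) = 30960/9052 = 3.42024
Risk in exposed = 215/361 = 0.59557; risk in unexposed = 62/206 = 0.30097; RR = 1.97882
OR/RR = 3.42024 / 1.97882 = 1.72842
The outcome is not rare, so the OR lies further from 1 than the RR.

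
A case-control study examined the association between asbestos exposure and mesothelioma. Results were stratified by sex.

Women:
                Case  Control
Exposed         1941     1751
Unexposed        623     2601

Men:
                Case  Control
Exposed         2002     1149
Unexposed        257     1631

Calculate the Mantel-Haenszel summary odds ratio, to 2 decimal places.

6.37

OR_MH = Σ(aᵢdᵢ/nᵢ) / Σ(bᵢcᵢ/nᵢ), where nᵢ is the stratum total.
Stratum 1 (Women): n = 6916; a·d/n = 1941·2601/6916 = 729.9799; b·c/n = 1751·623/6916 = 157.7318
Stratum 2 (Men): n = 5039; a·d/n = 2002·1631/5039 = 647.9980; b·c/n = 1149·257/5039 = 58.6015
OR_MH = (729.9799 + 647.9980) / (157.7318 + 58.6015) = 1377.9779 / 216.3333 = 6.36970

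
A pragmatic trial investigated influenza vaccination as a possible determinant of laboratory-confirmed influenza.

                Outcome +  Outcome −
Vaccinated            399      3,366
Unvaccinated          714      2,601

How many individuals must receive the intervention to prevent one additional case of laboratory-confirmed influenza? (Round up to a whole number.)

Risk in treated group = 399/3765 = 0.10598; risk in control = 714/3315 = 0.21538.
Absolute risk reduction = 0.21538 − 0.10598 = 0.10941
NNT = 1 / ARR = 1 / 0.10941 = 9.140 → round up → 10

10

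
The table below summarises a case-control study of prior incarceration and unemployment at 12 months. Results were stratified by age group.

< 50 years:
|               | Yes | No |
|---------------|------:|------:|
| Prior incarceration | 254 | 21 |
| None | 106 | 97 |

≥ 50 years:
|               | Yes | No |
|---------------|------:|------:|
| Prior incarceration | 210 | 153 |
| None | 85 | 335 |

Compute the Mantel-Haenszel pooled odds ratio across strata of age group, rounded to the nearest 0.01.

OR_MH = Σ(aᵢdᵢ/nᵢ) / Σ(bᵢcᵢ/nᵢ), where nᵢ is the stratum total.
Stratum 1 (< 50 years): n = 478; a·d/n = 254·97/478 = 51.5439; b·c/n = 21·106/478 = 4.6569
Stratum 2 (≥ 50 years): n = 783; a·d/n = 210·335/783 = 89.8467; b·c/n = 153·85/783 = 16.6092
OR_MH = (51.5439 + 89.8467) / (4.6569 + 16.6092) = 141.3907 / 21.2661 = 6.64864

6.65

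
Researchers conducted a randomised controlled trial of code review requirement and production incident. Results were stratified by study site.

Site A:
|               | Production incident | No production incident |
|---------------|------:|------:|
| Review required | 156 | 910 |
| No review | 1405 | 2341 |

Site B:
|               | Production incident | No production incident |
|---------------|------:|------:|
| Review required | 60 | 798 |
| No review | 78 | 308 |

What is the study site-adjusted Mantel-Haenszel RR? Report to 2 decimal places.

0.38

RR_MH = Σ(aᵢ·n₀ᵢ/nᵢ) / Σ(cᵢ·n₁ᵢ/nᵢ), with n₁ᵢ = aᵢ+bᵢ (exposed), n₀ᵢ = cᵢ+dᵢ (unexposed), nᵢ = n₁ᵢ+n₀ᵢ.
Stratum 1 (Site A): n₁ = 1066, n₀ = 3746, n = 4812; a·n₀/n = 156·3746/4812 = 121.4414; c·n₁/n = 1405·1066/4812 = 311.2490
Stratum 2 (Site B): n₁ = 858, n₀ = 386, n = 1244; a·n₀/n = 60·386/1244 = 18.6174; c·n₁/n = 78·858/1244 = 53.7974
RR_MH = (121.4414 + 18.6174) / (311.2490 + 53.7974) = 140.0588 / 365.0464 = 0.38367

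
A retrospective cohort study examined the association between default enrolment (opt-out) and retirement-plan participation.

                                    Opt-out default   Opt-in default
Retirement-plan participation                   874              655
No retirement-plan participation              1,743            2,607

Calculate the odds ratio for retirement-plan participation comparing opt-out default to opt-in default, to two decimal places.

Reading the table with exposure as columns: a = 874 (Opt-out default, case), b = 1743 (Opt-out default, non-case), c = 655 (Opt-in default, case), d = 2607.
OR = (a·d)/(b·c) = (874 × 2607) / (1743 × 655) = 2278518 / 1141665 = 1.99579
The odds of retirement-plan participation are about 2.00 times as high in the opt-out default group.

2.00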